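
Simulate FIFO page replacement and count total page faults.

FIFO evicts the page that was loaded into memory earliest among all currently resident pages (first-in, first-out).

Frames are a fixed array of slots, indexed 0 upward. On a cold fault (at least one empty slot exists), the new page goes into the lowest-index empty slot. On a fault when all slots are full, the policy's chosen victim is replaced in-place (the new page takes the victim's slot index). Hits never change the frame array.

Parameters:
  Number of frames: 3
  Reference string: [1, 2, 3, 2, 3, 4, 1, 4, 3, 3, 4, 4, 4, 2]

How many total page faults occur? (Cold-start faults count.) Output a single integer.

Step 0: ref 1 → FAULT, frames=[1,-,-]
Step 1: ref 2 → FAULT, frames=[1,2,-]
Step 2: ref 3 → FAULT, frames=[1,2,3]
Step 3: ref 2 → HIT, frames=[1,2,3]
Step 4: ref 3 → HIT, frames=[1,2,3]
Step 5: ref 4 → FAULT (evict 1), frames=[4,2,3]
Step 6: ref 1 → FAULT (evict 2), frames=[4,1,3]
Step 7: ref 4 → HIT, frames=[4,1,3]
Step 8: ref 3 → HIT, frames=[4,1,3]
Step 9: ref 3 → HIT, frames=[4,1,3]
Step 10: ref 4 → HIT, frames=[4,1,3]
Step 11: ref 4 → HIT, frames=[4,1,3]
Step 12: ref 4 → HIT, frames=[4,1,3]
Step 13: ref 2 → FAULT (evict 3), frames=[4,1,2]
Total faults: 6

Answer: 6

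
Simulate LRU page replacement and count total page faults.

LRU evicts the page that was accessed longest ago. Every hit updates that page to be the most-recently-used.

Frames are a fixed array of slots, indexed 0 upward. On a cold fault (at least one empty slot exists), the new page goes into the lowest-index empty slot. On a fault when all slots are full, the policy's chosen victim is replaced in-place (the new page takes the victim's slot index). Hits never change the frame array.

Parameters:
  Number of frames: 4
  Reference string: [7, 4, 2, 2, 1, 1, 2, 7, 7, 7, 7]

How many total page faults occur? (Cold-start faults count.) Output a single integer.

Answer: 4

Derivation:
Step 0: ref 7 → FAULT, frames=[7,-,-,-]
Step 1: ref 4 → FAULT, frames=[7,4,-,-]
Step 2: ref 2 → FAULT, frames=[7,4,2,-]
Step 3: ref 2 → HIT, frames=[7,4,2,-]
Step 4: ref 1 → FAULT, frames=[7,4,2,1]
Step 5: ref 1 → HIT, frames=[7,4,2,1]
Step 6: ref 2 → HIT, frames=[7,4,2,1]
Step 7: ref 7 → HIT, frames=[7,4,2,1]
Step 8: ref 7 → HIT, frames=[7,4,2,1]
Step 9: ref 7 → HIT, frames=[7,4,2,1]
Step 10: ref 7 → HIT, frames=[7,4,2,1]
Total faults: 4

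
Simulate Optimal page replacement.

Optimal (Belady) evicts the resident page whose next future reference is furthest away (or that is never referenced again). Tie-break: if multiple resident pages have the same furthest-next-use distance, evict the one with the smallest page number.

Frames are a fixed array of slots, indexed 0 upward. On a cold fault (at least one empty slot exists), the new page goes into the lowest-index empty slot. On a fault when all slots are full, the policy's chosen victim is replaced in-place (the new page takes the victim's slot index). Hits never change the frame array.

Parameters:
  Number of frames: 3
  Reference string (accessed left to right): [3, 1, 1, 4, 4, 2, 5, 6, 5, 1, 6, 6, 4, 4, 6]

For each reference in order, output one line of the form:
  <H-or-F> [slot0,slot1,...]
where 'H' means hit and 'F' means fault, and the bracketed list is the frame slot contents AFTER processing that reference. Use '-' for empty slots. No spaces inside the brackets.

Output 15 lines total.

F [3,-,-]
F [3,1,-]
H [3,1,-]
F [3,1,4]
H [3,1,4]
F [2,1,4]
F [5,1,4]
F [5,1,6]
H [5,1,6]
H [5,1,6]
H [5,1,6]
H [5,1,6]
F [5,4,6]
H [5,4,6]
H [5,4,6]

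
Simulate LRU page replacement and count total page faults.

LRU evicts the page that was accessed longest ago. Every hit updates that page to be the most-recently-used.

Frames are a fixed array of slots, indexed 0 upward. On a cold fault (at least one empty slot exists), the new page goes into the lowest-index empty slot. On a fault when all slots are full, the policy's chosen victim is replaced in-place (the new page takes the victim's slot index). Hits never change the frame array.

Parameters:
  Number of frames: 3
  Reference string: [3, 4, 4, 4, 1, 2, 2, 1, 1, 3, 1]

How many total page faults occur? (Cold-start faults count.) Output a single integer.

Step 0: ref 3 → FAULT, frames=[3,-,-]
Step 1: ref 4 → FAULT, frames=[3,4,-]
Step 2: ref 4 → HIT, frames=[3,4,-]
Step 3: ref 4 → HIT, frames=[3,4,-]
Step 4: ref 1 → FAULT, frames=[3,4,1]
Step 5: ref 2 → FAULT (evict 3), frames=[2,4,1]
Step 6: ref 2 → HIT, frames=[2,4,1]
Step 7: ref 1 → HIT, frames=[2,4,1]
Step 8: ref 1 → HIT, frames=[2,4,1]
Step 9: ref 3 → FAULT (evict 4), frames=[2,3,1]
Step 10: ref 1 → HIT, frames=[2,3,1]
Total faults: 5

Answer: 5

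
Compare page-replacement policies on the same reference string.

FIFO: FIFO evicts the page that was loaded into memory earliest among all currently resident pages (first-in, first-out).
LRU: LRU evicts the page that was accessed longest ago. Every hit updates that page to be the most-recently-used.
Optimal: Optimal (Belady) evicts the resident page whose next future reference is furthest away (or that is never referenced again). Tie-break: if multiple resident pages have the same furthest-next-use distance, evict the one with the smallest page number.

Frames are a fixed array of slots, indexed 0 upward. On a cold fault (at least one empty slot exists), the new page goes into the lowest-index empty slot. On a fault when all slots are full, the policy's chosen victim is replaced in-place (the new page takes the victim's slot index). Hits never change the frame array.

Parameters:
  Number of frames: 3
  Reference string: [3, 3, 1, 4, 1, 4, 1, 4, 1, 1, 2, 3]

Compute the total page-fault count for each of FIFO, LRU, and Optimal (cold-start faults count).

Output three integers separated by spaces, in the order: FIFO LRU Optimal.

--- FIFO ---
  step 0: ref 3 -> FAULT, frames=[3,-,-] (faults so far: 1)
  step 1: ref 3 -> HIT, frames=[3,-,-] (faults so far: 1)
  step 2: ref 1 -> FAULT, frames=[3,1,-] (faults so far: 2)
  step 3: ref 4 -> FAULT, frames=[3,1,4] (faults so far: 3)
  step 4: ref 1 -> HIT, frames=[3,1,4] (faults so far: 3)
  step 5: ref 4 -> HIT, frames=[3,1,4] (faults so far: 3)
  step 6: ref 1 -> HIT, frames=[3,1,4] (faults so far: 3)
  step 7: ref 4 -> HIT, frames=[3,1,4] (faults so far: 3)
  step 8: ref 1 -> HIT, frames=[3,1,4] (faults so far: 3)
  step 9: ref 1 -> HIT, frames=[3,1,4] (faults so far: 3)
  step 10: ref 2 -> FAULT, evict 3, frames=[2,1,4] (faults so far: 4)
  step 11: ref 3 -> FAULT, evict 1, frames=[2,3,4] (faults so far: 5)
  FIFO total faults: 5
--- LRU ---
  step 0: ref 3 -> FAULT, frames=[3,-,-] (faults so far: 1)
  step 1: ref 3 -> HIT, frames=[3,-,-] (faults so far: 1)
  step 2: ref 1 -> FAULT, frames=[3,1,-] (faults so far: 2)
  step 3: ref 4 -> FAULT, frames=[3,1,4] (faults so far: 3)
  step 4: ref 1 -> HIT, frames=[3,1,4] (faults so far: 3)
  step 5: ref 4 -> HIT, frames=[3,1,4] (faults so far: 3)
  step 6: ref 1 -> HIT, frames=[3,1,4] (faults so far: 3)
  step 7: ref 4 -> HIT, frames=[3,1,4] (faults so far: 3)
  step 8: ref 1 -> HIT, frames=[3,1,4] (faults so far: 3)
  step 9: ref 1 -> HIT, frames=[3,1,4] (faults so far: 3)
  step 10: ref 2 -> FAULT, evict 3, frames=[2,1,4] (faults so far: 4)
  step 11: ref 3 -> FAULT, evict 4, frames=[2,1,3] (faults so far: 5)
  LRU total faults: 5
--- Optimal ---
  step 0: ref 3 -> FAULT, frames=[3,-,-] (faults so far: 1)
  step 1: ref 3 -> HIT, frames=[3,-,-] (faults so far: 1)
  step 2: ref 1 -> FAULT, frames=[3,1,-] (faults so far: 2)
  step 3: ref 4 -> FAULT, frames=[3,1,4] (faults so far: 3)
  step 4: ref 1 -> HIT, frames=[3,1,4] (faults so far: 3)
  step 5: ref 4 -> HIT, frames=[3,1,4] (faults so far: 3)
  step 6: ref 1 -> HIT, frames=[3,1,4] (faults so far: 3)
  step 7: ref 4 -> HIT, frames=[3,1,4] (faults so far: 3)
  step 8: ref 1 -> HIT, frames=[3,1,4] (faults so far: 3)
  step 9: ref 1 -> HIT, frames=[3,1,4] (faults so far: 3)
  step 10: ref 2 -> FAULT, evict 1, frames=[3,2,4] (faults so far: 4)
  step 11: ref 3 -> HIT, frames=[3,2,4] (faults so far: 4)
  Optimal total faults: 4

Answer: 5 5 4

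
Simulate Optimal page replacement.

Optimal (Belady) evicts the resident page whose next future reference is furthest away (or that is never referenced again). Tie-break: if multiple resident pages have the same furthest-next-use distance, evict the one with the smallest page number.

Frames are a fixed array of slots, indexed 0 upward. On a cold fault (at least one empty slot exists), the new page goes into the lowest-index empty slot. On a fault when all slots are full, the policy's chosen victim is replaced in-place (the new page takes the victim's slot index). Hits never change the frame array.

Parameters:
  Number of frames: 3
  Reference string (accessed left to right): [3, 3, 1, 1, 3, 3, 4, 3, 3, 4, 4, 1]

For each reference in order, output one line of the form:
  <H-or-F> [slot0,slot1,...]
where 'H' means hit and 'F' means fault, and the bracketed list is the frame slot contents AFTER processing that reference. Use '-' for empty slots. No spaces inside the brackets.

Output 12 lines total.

F [3,-,-]
H [3,-,-]
F [3,1,-]
H [3,1,-]
H [3,1,-]
H [3,1,-]
F [3,1,4]
H [3,1,4]
H [3,1,4]
H [3,1,4]
H [3,1,4]
H [3,1,4]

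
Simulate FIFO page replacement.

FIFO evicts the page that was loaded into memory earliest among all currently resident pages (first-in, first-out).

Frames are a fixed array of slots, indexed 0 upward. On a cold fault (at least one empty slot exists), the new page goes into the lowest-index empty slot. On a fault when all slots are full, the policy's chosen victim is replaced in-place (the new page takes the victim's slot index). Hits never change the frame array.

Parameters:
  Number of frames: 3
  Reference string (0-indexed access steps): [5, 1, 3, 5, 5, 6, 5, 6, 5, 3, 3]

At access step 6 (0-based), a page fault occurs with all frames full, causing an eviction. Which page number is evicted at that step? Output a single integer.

Step 0: ref 5 -> FAULT, frames=[5,-,-]
Step 1: ref 1 -> FAULT, frames=[5,1,-]
Step 2: ref 3 -> FAULT, frames=[5,1,3]
Step 3: ref 5 -> HIT, frames=[5,1,3]
Step 4: ref 5 -> HIT, frames=[5,1,3]
Step 5: ref 6 -> FAULT, evict 5, frames=[6,1,3]
Step 6: ref 5 -> FAULT, evict 1, frames=[6,5,3]
At step 6: evicted page 1

Answer: 1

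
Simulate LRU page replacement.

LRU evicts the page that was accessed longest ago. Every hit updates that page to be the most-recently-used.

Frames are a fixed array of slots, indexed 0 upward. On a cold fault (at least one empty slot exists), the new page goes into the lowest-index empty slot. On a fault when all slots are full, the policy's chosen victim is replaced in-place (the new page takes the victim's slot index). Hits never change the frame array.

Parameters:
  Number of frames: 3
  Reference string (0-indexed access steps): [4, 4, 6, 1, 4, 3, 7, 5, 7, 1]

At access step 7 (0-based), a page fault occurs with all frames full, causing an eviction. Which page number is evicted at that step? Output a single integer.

Answer: 4

Derivation:
Step 0: ref 4 -> FAULT, frames=[4,-,-]
Step 1: ref 4 -> HIT, frames=[4,-,-]
Step 2: ref 6 -> FAULT, frames=[4,6,-]
Step 3: ref 1 -> FAULT, frames=[4,6,1]
Step 4: ref 4 -> HIT, frames=[4,6,1]
Step 5: ref 3 -> FAULT, evict 6, frames=[4,3,1]
Step 6: ref 7 -> FAULT, evict 1, frames=[4,3,7]
Step 7: ref 5 -> FAULT, evict 4, frames=[5,3,7]
At step 7: evicted page 4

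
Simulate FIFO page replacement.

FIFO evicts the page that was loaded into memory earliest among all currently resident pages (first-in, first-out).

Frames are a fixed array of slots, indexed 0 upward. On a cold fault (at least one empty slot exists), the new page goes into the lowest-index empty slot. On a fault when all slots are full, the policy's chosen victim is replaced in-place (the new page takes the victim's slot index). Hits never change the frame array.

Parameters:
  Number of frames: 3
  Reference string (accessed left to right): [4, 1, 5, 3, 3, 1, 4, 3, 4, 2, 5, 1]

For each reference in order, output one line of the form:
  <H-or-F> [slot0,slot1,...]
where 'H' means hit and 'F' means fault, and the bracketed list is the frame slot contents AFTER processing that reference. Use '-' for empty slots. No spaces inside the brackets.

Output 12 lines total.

F [4,-,-]
F [4,1,-]
F [4,1,5]
F [3,1,5]
H [3,1,5]
H [3,1,5]
F [3,4,5]
H [3,4,5]
H [3,4,5]
F [3,4,2]
F [5,4,2]
F [5,1,2]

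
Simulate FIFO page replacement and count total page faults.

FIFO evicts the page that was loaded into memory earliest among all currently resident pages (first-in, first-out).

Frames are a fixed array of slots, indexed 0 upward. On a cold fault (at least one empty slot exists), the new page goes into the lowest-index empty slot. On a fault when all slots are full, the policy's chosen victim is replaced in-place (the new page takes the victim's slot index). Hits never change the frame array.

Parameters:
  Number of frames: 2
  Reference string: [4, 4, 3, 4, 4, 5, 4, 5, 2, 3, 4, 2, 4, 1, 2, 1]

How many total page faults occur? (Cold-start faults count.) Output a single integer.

Answer: 9

Derivation:
Step 0: ref 4 → FAULT, frames=[4,-]
Step 1: ref 4 → HIT, frames=[4,-]
Step 2: ref 3 → FAULT, frames=[4,3]
Step 3: ref 4 → HIT, frames=[4,3]
Step 4: ref 4 → HIT, frames=[4,3]
Step 5: ref 5 → FAULT (evict 4), frames=[5,3]
Step 6: ref 4 → FAULT (evict 3), frames=[5,4]
Step 7: ref 5 → HIT, frames=[5,4]
Step 8: ref 2 → FAULT (evict 5), frames=[2,4]
Step 9: ref 3 → FAULT (evict 4), frames=[2,3]
Step 10: ref 4 → FAULT (evict 2), frames=[4,3]
Step 11: ref 2 → FAULT (evict 3), frames=[4,2]
Step 12: ref 4 → HIT, frames=[4,2]
Step 13: ref 1 → FAULT (evict 4), frames=[1,2]
Step 14: ref 2 → HIT, frames=[1,2]
Step 15: ref 1 → HIT, frames=[1,2]
Total faults: 9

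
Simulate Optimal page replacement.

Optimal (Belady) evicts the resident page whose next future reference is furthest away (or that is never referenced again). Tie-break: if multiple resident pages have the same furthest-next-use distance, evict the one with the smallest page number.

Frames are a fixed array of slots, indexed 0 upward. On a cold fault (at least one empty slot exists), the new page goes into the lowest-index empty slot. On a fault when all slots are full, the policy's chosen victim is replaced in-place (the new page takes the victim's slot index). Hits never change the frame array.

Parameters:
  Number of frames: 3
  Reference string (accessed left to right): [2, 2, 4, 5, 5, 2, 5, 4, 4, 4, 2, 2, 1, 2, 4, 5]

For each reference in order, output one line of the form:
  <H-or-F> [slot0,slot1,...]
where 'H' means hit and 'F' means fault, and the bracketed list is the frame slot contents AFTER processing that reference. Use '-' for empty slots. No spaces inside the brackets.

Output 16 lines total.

F [2,-,-]
H [2,-,-]
F [2,4,-]
F [2,4,5]
H [2,4,5]
H [2,4,5]
H [2,4,5]
H [2,4,5]
H [2,4,5]
H [2,4,5]
H [2,4,5]
H [2,4,5]
F [2,4,1]
H [2,4,1]
H [2,4,1]
F [2,4,5]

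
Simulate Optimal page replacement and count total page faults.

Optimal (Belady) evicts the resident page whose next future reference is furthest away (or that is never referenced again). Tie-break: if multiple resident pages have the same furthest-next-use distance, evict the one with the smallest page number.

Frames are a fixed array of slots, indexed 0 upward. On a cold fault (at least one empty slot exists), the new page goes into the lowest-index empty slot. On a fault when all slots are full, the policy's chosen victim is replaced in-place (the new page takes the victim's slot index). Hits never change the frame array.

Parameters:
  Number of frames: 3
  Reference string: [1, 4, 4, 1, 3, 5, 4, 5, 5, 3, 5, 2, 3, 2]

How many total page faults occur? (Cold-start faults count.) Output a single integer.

Step 0: ref 1 → FAULT, frames=[1,-,-]
Step 1: ref 4 → FAULT, frames=[1,4,-]
Step 2: ref 4 → HIT, frames=[1,4,-]
Step 3: ref 1 → HIT, frames=[1,4,-]
Step 4: ref 3 → FAULT, frames=[1,4,3]
Step 5: ref 5 → FAULT (evict 1), frames=[5,4,3]
Step 6: ref 4 → HIT, frames=[5,4,3]
Step 7: ref 5 → HIT, frames=[5,4,3]
Step 8: ref 5 → HIT, frames=[5,4,3]
Step 9: ref 3 → HIT, frames=[5,4,3]
Step 10: ref 5 → HIT, frames=[5,4,3]
Step 11: ref 2 → FAULT (evict 4), frames=[5,2,3]
Step 12: ref 3 → HIT, frames=[5,2,3]
Step 13: ref 2 → HIT, frames=[5,2,3]
Total faults: 5

Answer: 5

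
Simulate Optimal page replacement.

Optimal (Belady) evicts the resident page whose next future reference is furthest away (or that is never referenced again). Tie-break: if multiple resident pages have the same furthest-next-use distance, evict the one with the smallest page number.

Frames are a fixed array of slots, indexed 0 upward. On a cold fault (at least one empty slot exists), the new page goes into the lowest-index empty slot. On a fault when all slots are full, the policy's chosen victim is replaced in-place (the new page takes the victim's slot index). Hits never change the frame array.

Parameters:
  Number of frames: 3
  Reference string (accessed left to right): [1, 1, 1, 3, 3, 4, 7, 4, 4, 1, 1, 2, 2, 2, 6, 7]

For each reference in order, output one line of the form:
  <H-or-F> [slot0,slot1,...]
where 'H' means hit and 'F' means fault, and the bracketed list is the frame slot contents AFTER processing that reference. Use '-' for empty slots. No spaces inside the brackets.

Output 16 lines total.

F [1,-,-]
H [1,-,-]
H [1,-,-]
F [1,3,-]
H [1,3,-]
F [1,3,4]
F [1,7,4]
H [1,7,4]
H [1,7,4]
H [1,7,4]
H [1,7,4]
F [2,7,4]
H [2,7,4]
H [2,7,4]
F [6,7,4]
H [6,7,4]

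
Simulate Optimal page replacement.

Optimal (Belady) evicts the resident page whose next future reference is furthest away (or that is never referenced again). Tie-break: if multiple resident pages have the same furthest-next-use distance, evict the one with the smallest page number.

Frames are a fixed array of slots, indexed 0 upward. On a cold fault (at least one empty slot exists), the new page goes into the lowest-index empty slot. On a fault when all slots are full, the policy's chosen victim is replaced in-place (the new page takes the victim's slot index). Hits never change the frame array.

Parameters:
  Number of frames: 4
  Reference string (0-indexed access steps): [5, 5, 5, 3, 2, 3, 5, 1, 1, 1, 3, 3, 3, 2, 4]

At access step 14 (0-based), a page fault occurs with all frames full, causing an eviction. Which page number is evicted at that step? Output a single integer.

Step 0: ref 5 -> FAULT, frames=[5,-,-,-]
Step 1: ref 5 -> HIT, frames=[5,-,-,-]
Step 2: ref 5 -> HIT, frames=[5,-,-,-]
Step 3: ref 3 -> FAULT, frames=[5,3,-,-]
Step 4: ref 2 -> FAULT, frames=[5,3,2,-]
Step 5: ref 3 -> HIT, frames=[5,3,2,-]
Step 6: ref 5 -> HIT, frames=[5,3,2,-]
Step 7: ref 1 -> FAULT, frames=[5,3,2,1]
Step 8: ref 1 -> HIT, frames=[5,3,2,1]
Step 9: ref 1 -> HIT, frames=[5,3,2,1]
Step 10: ref 3 -> HIT, frames=[5,3,2,1]
Step 11: ref 3 -> HIT, frames=[5,3,2,1]
Step 12: ref 3 -> HIT, frames=[5,3,2,1]
Step 13: ref 2 -> HIT, frames=[5,3,2,1]
Step 14: ref 4 -> FAULT, evict 1, frames=[5,3,2,4]
At step 14: evicted page 1

Answer: 1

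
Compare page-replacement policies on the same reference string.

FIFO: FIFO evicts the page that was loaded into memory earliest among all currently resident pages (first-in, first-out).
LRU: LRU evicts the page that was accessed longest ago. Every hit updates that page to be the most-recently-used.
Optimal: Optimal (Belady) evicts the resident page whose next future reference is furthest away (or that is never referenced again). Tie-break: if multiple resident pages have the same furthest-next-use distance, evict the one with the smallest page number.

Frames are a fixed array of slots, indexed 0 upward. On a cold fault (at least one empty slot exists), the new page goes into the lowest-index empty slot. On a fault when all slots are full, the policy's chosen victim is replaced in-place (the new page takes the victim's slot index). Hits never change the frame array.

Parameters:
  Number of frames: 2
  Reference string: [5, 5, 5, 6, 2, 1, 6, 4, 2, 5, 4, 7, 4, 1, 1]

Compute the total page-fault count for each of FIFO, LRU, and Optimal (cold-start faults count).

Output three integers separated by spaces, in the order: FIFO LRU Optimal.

--- FIFO ---
  step 0: ref 5 -> FAULT, frames=[5,-] (faults so far: 1)
  step 1: ref 5 -> HIT, frames=[5,-] (faults so far: 1)
  step 2: ref 5 -> HIT, frames=[5,-] (faults so far: 1)
  step 3: ref 6 -> FAULT, frames=[5,6] (faults so far: 2)
  step 4: ref 2 -> FAULT, evict 5, frames=[2,6] (faults so far: 3)
  step 5: ref 1 -> FAULT, evict 6, frames=[2,1] (faults so far: 4)
  step 6: ref 6 -> FAULT, evict 2, frames=[6,1] (faults so far: 5)
  step 7: ref 4 -> FAULT, evict 1, frames=[6,4] (faults so far: 6)
  step 8: ref 2 -> FAULT, evict 6, frames=[2,4] (faults so far: 7)
  step 9: ref 5 -> FAULT, evict 4, frames=[2,5] (faults so far: 8)
  step 10: ref 4 -> FAULT, evict 2, frames=[4,5] (faults so far: 9)
  step 11: ref 7 -> FAULT, evict 5, frames=[4,7] (faults so far: 10)
  step 12: ref 4 -> HIT, frames=[4,7] (faults so far: 10)
  step 13: ref 1 -> FAULT, evict 4, frames=[1,7] (faults so far: 11)
  step 14: ref 1 -> HIT, frames=[1,7] (faults so far: 11)
  FIFO total faults: 11
--- LRU ---
  step 0: ref 5 -> FAULT, frames=[5,-] (faults so far: 1)
  step 1: ref 5 -> HIT, frames=[5,-] (faults so far: 1)
  step 2: ref 5 -> HIT, frames=[5,-] (faults so far: 1)
  step 3: ref 6 -> FAULT, frames=[5,6] (faults so far: 2)
  step 4: ref 2 -> FAULT, evict 5, frames=[2,6] (faults so far: 3)
  step 5: ref 1 -> FAULT, evict 6, frames=[2,1] (faults so far: 4)
  step 6: ref 6 -> FAULT, evict 2, frames=[6,1] (faults so far: 5)
  step 7: ref 4 -> FAULT, evict 1, frames=[6,4] (faults so far: 6)
  step 8: ref 2 -> FAULT, evict 6, frames=[2,4] (faults so far: 7)
  step 9: ref 5 -> FAULT, evict 4, frames=[2,5] (faults so far: 8)
  step 10: ref 4 -> FAULT, evict 2, frames=[4,5] (faults so far: 9)
  step 11: ref 7 -> FAULT, evict 5, frames=[4,7] (faults so far: 10)
  step 12: ref 4 -> HIT, frames=[4,7] (faults so far: 10)
  step 13: ref 1 -> FAULT, evict 7, frames=[4,1] (faults so far: 11)
  step 14: ref 1 -> HIT, frames=[4,1] (faults so far: 11)
  LRU total faults: 11
--- Optimal ---
  step 0: ref 5 -> FAULT, frames=[5,-] (faults so far: 1)
  step 1: ref 5 -> HIT, frames=[5,-] (faults so far: 1)
  step 2: ref 5 -> HIT, frames=[5,-] (faults so far: 1)
  step 3: ref 6 -> FAULT, frames=[5,6] (faults so far: 2)
  step 4: ref 2 -> FAULT, evict 5, frames=[2,6] (faults so far: 3)
  step 5: ref 1 -> FAULT, evict 2, frames=[1,6] (faults so far: 4)
  step 6: ref 6 -> HIT, frames=[1,6] (faults so far: 4)
  step 7: ref 4 -> FAULT, evict 6, frames=[1,4] (faults so far: 5)
  step 8: ref 2 -> FAULT, evict 1, frames=[2,4] (faults so far: 6)
  step 9: ref 5 -> FAULT, evict 2, frames=[5,4] (faults so far: 7)
  step 10: ref 4 -> HIT, frames=[5,4] (faults so far: 7)
  step 11: ref 7 -> FAULT, evict 5, frames=[7,4] (faults so far: 8)
  step 12: ref 4 -> HIT, frames=[7,4] (faults so far: 8)
  step 13: ref 1 -> FAULT, evict 4, frames=[7,1] (faults so far: 9)
  step 14: ref 1 -> HIT, frames=[7,1] (faults so far: 9)
  Optimal total faults: 9

Answer: 11 11 9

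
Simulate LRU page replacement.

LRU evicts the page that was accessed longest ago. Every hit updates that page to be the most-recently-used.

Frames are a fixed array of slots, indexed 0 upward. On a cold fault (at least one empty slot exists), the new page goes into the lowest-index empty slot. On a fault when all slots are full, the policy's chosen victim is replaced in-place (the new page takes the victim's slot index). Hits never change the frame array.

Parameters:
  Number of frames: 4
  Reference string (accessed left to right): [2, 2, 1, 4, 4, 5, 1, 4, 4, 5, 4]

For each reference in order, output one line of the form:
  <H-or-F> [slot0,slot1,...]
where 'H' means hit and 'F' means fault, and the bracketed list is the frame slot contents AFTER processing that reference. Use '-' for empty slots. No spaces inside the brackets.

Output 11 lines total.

F [2,-,-,-]
H [2,-,-,-]
F [2,1,-,-]
F [2,1,4,-]
H [2,1,4,-]
F [2,1,4,5]
H [2,1,4,5]
H [2,1,4,5]
H [2,1,4,5]
H [2,1,4,5]
H [2,1,4,5]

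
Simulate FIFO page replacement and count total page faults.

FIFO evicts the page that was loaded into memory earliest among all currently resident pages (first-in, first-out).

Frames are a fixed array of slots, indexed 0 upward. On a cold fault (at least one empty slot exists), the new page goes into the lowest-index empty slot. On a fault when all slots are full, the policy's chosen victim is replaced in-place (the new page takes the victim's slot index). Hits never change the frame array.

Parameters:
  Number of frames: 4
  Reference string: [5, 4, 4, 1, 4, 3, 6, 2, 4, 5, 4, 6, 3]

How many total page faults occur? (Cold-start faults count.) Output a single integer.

Answer: 9

Derivation:
Step 0: ref 5 → FAULT, frames=[5,-,-,-]
Step 1: ref 4 → FAULT, frames=[5,4,-,-]
Step 2: ref 4 → HIT, frames=[5,4,-,-]
Step 3: ref 1 → FAULT, frames=[5,4,1,-]
Step 4: ref 4 → HIT, frames=[5,4,1,-]
Step 5: ref 3 → FAULT, frames=[5,4,1,3]
Step 6: ref 6 → FAULT (evict 5), frames=[6,4,1,3]
Step 7: ref 2 → FAULT (evict 4), frames=[6,2,1,3]
Step 8: ref 4 → FAULT (evict 1), frames=[6,2,4,3]
Step 9: ref 5 → FAULT (evict 3), frames=[6,2,4,5]
Step 10: ref 4 → HIT, frames=[6,2,4,5]
Step 11: ref 6 → HIT, frames=[6,2,4,5]
Step 12: ref 3 → FAULT (evict 6), frames=[3,2,4,5]
Total faults: 9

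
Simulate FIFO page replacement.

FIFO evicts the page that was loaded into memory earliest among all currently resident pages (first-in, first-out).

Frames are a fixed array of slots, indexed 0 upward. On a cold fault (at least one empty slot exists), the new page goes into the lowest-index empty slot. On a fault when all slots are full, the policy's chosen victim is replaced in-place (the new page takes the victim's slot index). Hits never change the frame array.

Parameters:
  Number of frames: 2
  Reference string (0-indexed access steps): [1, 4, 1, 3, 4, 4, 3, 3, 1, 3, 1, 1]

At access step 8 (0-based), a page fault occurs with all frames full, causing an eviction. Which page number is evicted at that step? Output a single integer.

Answer: 4

Derivation:
Step 0: ref 1 -> FAULT, frames=[1,-]
Step 1: ref 4 -> FAULT, frames=[1,4]
Step 2: ref 1 -> HIT, frames=[1,4]
Step 3: ref 3 -> FAULT, evict 1, frames=[3,4]
Step 4: ref 4 -> HIT, frames=[3,4]
Step 5: ref 4 -> HIT, frames=[3,4]
Step 6: ref 3 -> HIT, frames=[3,4]
Step 7: ref 3 -> HIT, frames=[3,4]
Step 8: ref 1 -> FAULT, evict 4, frames=[3,1]
At step 8: evicted page 4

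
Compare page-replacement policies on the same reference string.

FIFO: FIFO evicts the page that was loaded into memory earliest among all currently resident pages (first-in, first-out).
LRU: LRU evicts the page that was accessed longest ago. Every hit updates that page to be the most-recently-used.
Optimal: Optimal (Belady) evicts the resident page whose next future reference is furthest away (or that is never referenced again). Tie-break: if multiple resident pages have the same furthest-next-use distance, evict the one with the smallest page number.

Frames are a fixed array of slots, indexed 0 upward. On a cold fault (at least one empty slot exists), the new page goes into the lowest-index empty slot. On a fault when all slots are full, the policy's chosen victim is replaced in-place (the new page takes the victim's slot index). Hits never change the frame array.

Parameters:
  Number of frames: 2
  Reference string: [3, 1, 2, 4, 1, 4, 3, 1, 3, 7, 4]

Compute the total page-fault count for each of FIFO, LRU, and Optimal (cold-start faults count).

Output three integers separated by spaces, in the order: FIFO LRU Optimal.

Answer: 8 9 7

Derivation:
--- FIFO ---
  step 0: ref 3 -> FAULT, frames=[3,-] (faults so far: 1)
  step 1: ref 1 -> FAULT, frames=[3,1] (faults so far: 2)
  step 2: ref 2 -> FAULT, evict 3, frames=[2,1] (faults so far: 3)
  step 3: ref 4 -> FAULT, evict 1, frames=[2,4] (faults so far: 4)
  step 4: ref 1 -> FAULT, evict 2, frames=[1,4] (faults so far: 5)
  step 5: ref 4 -> HIT, frames=[1,4] (faults so far: 5)
  step 6: ref 3 -> FAULT, evict 4, frames=[1,3] (faults so far: 6)
  step 7: ref 1 -> HIT, frames=[1,3] (faults so far: 6)
  step 8: ref 3 -> HIT, frames=[1,3] (faults so far: 6)
  step 9: ref 7 -> FAULT, evict 1, frames=[7,3] (faults so far: 7)
  step 10: ref 4 -> FAULT, evict 3, frames=[7,4] (faults so far: 8)
  FIFO total faults: 8
--- LRU ---
  step 0: ref 3 -> FAULT, frames=[3,-] (faults so far: 1)
  step 1: ref 1 -> FAULT, frames=[3,1] (faults so far: 2)
  step 2: ref 2 -> FAULT, evict 3, frames=[2,1] (faults so far: 3)
  step 3: ref 4 -> FAULT, evict 1, frames=[2,4] (faults so far: 4)
  step 4: ref 1 -> FAULT, evict 2, frames=[1,4] (faults so far: 5)
  step 5: ref 4 -> HIT, frames=[1,4] (faults so far: 5)
  step 6: ref 3 -> FAULT, evict 1, frames=[3,4] (faults so far: 6)
  step 7: ref 1 -> FAULT, evict 4, frames=[3,1] (faults so far: 7)
  step 8: ref 3 -> HIT, frames=[3,1] (faults so far: 7)
  step 9: ref 7 -> FAULT, evict 1, frames=[3,7] (faults so far: 8)
  step 10: ref 4 -> FAULT, evict 3, frames=[4,7] (faults so far: 9)
  LRU total faults: 9
--- Optimal ---
  step 0: ref 3 -> FAULT, frames=[3,-] (faults so far: 1)
  step 1: ref 1 -> FAULT, frames=[3,1] (faults so far: 2)
  step 2: ref 2 -> FAULT, evict 3, frames=[2,1] (faults so far: 3)
  step 3: ref 4 -> FAULT, evict 2, frames=[4,1] (faults so far: 4)
  step 4: ref 1 -> HIT, frames=[4,1] (faults so far: 4)
  step 5: ref 4 -> HIT, frames=[4,1] (faults so far: 4)
  step 6: ref 3 -> FAULT, evict 4, frames=[3,1] (faults so far: 5)
  step 7: ref 1 -> HIT, frames=[3,1] (faults so far: 5)
  step 8: ref 3 -> HIT, frames=[3,1] (faults so far: 5)
  step 9: ref 7 -> FAULT, evict 1, frames=[3,7] (faults so far: 6)
  step 10: ref 4 -> FAULT, evict 3, frames=[4,7] (faults so far: 7)
  Optimal total faults: 7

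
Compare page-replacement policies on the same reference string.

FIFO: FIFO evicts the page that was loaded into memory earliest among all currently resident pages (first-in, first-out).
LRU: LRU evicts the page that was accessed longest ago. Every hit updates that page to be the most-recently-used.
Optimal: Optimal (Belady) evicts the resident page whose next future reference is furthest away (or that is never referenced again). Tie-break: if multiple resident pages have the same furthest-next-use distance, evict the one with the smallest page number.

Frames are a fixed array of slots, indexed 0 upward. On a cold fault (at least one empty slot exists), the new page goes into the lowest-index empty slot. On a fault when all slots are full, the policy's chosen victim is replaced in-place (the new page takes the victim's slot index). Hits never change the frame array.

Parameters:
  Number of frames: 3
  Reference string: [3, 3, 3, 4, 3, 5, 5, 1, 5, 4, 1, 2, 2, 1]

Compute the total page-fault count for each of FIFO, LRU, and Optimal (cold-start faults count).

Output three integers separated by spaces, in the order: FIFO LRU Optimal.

--- FIFO ---
  step 0: ref 3 -> FAULT, frames=[3,-,-] (faults so far: 1)
  step 1: ref 3 -> HIT, frames=[3,-,-] (faults so far: 1)
  step 2: ref 3 -> HIT, frames=[3,-,-] (faults so far: 1)
  step 3: ref 4 -> FAULT, frames=[3,4,-] (faults so far: 2)
  step 4: ref 3 -> HIT, frames=[3,4,-] (faults so far: 2)
  step 5: ref 5 -> FAULT, frames=[3,4,5] (faults so far: 3)
  step 6: ref 5 -> HIT, frames=[3,4,5] (faults so far: 3)
  step 7: ref 1 -> FAULT, evict 3, frames=[1,4,5] (faults so far: 4)
  step 8: ref 5 -> HIT, frames=[1,4,5] (faults so far: 4)
  step 9: ref 4 -> HIT, frames=[1,4,5] (faults so far: 4)
  step 10: ref 1 -> HIT, frames=[1,4,5] (faults so far: 4)
  step 11: ref 2 -> FAULT, evict 4, frames=[1,2,5] (faults so far: 5)
  step 12: ref 2 -> HIT, frames=[1,2,5] (faults so far: 5)
  step 13: ref 1 -> HIT, frames=[1,2,5] (faults so far: 5)
  FIFO total faults: 5
--- LRU ---
  step 0: ref 3 -> FAULT, frames=[3,-,-] (faults so far: 1)
  step 1: ref 3 -> HIT, frames=[3,-,-] (faults so far: 1)
  step 2: ref 3 -> HIT, frames=[3,-,-] (faults so far: 1)
  step 3: ref 4 -> FAULT, frames=[3,4,-] (faults so far: 2)
  step 4: ref 3 -> HIT, frames=[3,4,-] (faults so far: 2)
  step 5: ref 5 -> FAULT, frames=[3,4,5] (faults so far: 3)
  step 6: ref 5 -> HIT, frames=[3,4,5] (faults so far: 3)
  step 7: ref 1 -> FAULT, evict 4, frames=[3,1,5] (faults so far: 4)
  step 8: ref 5 -> HIT, frames=[3,1,5] (faults so far: 4)
  step 9: ref 4 -> FAULT, evict 3, frames=[4,1,5] (faults so far: 5)
  step 10: ref 1 -> HIT, frames=[4,1,5] (faults so far: 5)
  step 11: ref 2 -> FAULT, evict 5, frames=[4,1,2] (faults so far: 6)
  step 12: ref 2 -> HIT, frames=[4,1,2] (faults so far: 6)
  step 13: ref 1 -> HIT, frames=[4,1,2] (faults so far: 6)
  LRU total faults: 6
--- Optimal ---
  step 0: ref 3 -> FAULT, frames=[3,-,-] (faults so far: 1)
  step 1: ref 3 -> HIT, frames=[3,-,-] (faults so far: 1)
  step 2: ref 3 -> HIT, frames=[3,-,-] (faults so far: 1)
  step 3: ref 4 -> FAULT, frames=[3,4,-] (faults so far: 2)
  step 4: ref 3 -> HIT, frames=[3,4,-] (faults so far: 2)
  step 5: ref 5 -> FAULT, frames=[3,4,5] (faults so far: 3)
  step 6: ref 5 -> HIT, frames=[3,4,5] (faults so far: 3)
  step 7: ref 1 -> FAULT, evict 3, frames=[1,4,5] (faults so far: 4)
  step 8: ref 5 -> HIT, frames=[1,4,5] (faults so far: 4)
  step 9: ref 4 -> HIT, frames=[1,4,5] (faults so far: 4)
  step 10: ref 1 -> HIT, frames=[1,4,5] (faults so far: 4)
  step 11: ref 2 -> FAULT, evict 4, frames=[1,2,5] (faults so far: 5)
  step 12: ref 2 -> HIT, frames=[1,2,5] (faults so far: 5)
  step 13: ref 1 -> HIT, frames=[1,2,5] (faults so far: 5)
  Optimal total faults: 5

Answer: 5 6 5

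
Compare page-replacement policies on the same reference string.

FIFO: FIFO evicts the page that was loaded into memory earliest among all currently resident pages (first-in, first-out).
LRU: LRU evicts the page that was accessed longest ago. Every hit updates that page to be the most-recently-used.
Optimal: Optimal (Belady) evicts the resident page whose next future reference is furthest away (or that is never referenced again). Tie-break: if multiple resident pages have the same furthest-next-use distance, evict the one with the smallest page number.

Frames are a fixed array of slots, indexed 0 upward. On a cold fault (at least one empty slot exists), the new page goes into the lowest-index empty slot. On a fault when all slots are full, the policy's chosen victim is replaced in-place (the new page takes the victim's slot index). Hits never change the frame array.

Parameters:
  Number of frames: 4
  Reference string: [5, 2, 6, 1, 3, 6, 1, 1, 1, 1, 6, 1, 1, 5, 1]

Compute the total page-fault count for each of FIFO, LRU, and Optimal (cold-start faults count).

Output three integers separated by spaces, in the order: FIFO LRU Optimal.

Answer: 6 6 5

Derivation:
--- FIFO ---
  step 0: ref 5 -> FAULT, frames=[5,-,-,-] (faults so far: 1)
  step 1: ref 2 -> FAULT, frames=[5,2,-,-] (faults so far: 2)
  step 2: ref 6 -> FAULT, frames=[5,2,6,-] (faults so far: 3)
  step 3: ref 1 -> FAULT, frames=[5,2,6,1] (faults so far: 4)
  step 4: ref 3 -> FAULT, evict 5, frames=[3,2,6,1] (faults so far: 5)
  step 5: ref 6 -> HIT, frames=[3,2,6,1] (faults so far: 5)
  step 6: ref 1 -> HIT, frames=[3,2,6,1] (faults so far: 5)
  step 7: ref 1 -> HIT, frames=[3,2,6,1] (faults so far: 5)
  step 8: ref 1 -> HIT, frames=[3,2,6,1] (faults so far: 5)
  step 9: ref 1 -> HIT, frames=[3,2,6,1] (faults so far: 5)
  step 10: ref 6 -> HIT, frames=[3,2,6,1] (faults so far: 5)
  step 11: ref 1 -> HIT, frames=[3,2,6,1] (faults so far: 5)
  step 12: ref 1 -> HIT, frames=[3,2,6,1] (faults so far: 5)
  step 13: ref 5 -> FAULT, evict 2, frames=[3,5,6,1] (faults so far: 6)
  step 14: ref 1 -> HIT, frames=[3,5,6,1] (faults so far: 6)
  FIFO total faults: 6
--- LRU ---
  step 0: ref 5 -> FAULT, frames=[5,-,-,-] (faults so far: 1)
  step 1: ref 2 -> FAULT, frames=[5,2,-,-] (faults so far: 2)
  step 2: ref 6 -> FAULT, frames=[5,2,6,-] (faults so far: 3)
  step 3: ref 1 -> FAULT, frames=[5,2,6,1] (faults so far: 4)
  step 4: ref 3 -> FAULT, evict 5, frames=[3,2,6,1] (faults so far: 5)
  step 5: ref 6 -> HIT, frames=[3,2,6,1] (faults so far: 5)
  step 6: ref 1 -> HIT, frames=[3,2,6,1] (faults so far: 5)
  step 7: ref 1 -> HIT, frames=[3,2,6,1] (faults so far: 5)
  step 8: ref 1 -> HIT, frames=[3,2,6,1] (faults so far: 5)
  step 9: ref 1 -> HIT, frames=[3,2,6,1] (faults so far: 5)
  step 10: ref 6 -> HIT, frames=[3,2,6,1] (faults so far: 5)
  step 11: ref 1 -> HIT, frames=[3,2,6,1] (faults so far: 5)
  step 12: ref 1 -> HIT, frames=[3,2,6,1] (faults so far: 5)
  step 13: ref 5 -> FAULT, evict 2, frames=[3,5,6,1] (faults so far: 6)
  step 14: ref 1 -> HIT, frames=[3,5,6,1] (faults so far: 6)
  LRU total faults: 6
--- Optimal ---
  step 0: ref 5 -> FAULT, frames=[5,-,-,-] (faults so far: 1)
  step 1: ref 2 -> FAULT, frames=[5,2,-,-] (faults so far: 2)
  step 2: ref 6 -> FAULT, frames=[5,2,6,-] (faults so far: 3)
  step 3: ref 1 -> FAULT, frames=[5,2,6,1] (faults so far: 4)
  step 4: ref 3 -> FAULT, evict 2, frames=[5,3,6,1] (faults so far: 5)
  step 5: ref 6 -> HIT, frames=[5,3,6,1] (faults so far: 5)
  step 6: ref 1 -> HIT, frames=[5,3,6,1] (faults so far: 5)
  step 7: ref 1 -> HIT, frames=[5,3,6,1] (faults so far: 5)
  step 8: ref 1 -> HIT, frames=[5,3,6,1] (faults so far: 5)
  step 9: ref 1 -> HIT, frames=[5,3,6,1] (faults so far: 5)
  step 10: ref 6 -> HIT, frames=[5,3,6,1] (faults so far: 5)
  step 11: ref 1 -> HIT, frames=[5,3,6,1] (faults so far: 5)
  step 12: ref 1 -> HIT, frames=[5,3,6,1] (faults so far: 5)
  step 13: ref 5 -> HIT, frames=[5,3,6,1] (faults so far: 5)
  step 14: ref 1 -> HIT, frames=[5,3,6,1] (faults so far: 5)
  Optimal total faults: 5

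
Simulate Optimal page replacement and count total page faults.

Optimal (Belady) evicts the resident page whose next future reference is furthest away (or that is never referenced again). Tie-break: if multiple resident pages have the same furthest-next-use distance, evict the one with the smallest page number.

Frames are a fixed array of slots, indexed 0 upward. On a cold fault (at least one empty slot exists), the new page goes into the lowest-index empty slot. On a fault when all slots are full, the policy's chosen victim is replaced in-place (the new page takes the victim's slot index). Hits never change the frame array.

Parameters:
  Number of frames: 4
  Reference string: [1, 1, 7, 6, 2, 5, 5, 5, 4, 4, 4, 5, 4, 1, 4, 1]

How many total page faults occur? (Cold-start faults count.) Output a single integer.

Answer: 6

Derivation:
Step 0: ref 1 → FAULT, frames=[1,-,-,-]
Step 1: ref 1 → HIT, frames=[1,-,-,-]
Step 2: ref 7 → FAULT, frames=[1,7,-,-]
Step 3: ref 6 → FAULT, frames=[1,7,6,-]
Step 4: ref 2 → FAULT, frames=[1,7,6,2]
Step 5: ref 5 → FAULT (evict 2), frames=[1,7,6,5]
Step 6: ref 5 → HIT, frames=[1,7,6,5]
Step 7: ref 5 → HIT, frames=[1,7,6,5]
Step 8: ref 4 → FAULT (evict 6), frames=[1,7,4,5]
Step 9: ref 4 → HIT, frames=[1,7,4,5]
Step 10: ref 4 → HIT, frames=[1,7,4,5]
Step 11: ref 5 → HIT, frames=[1,7,4,5]
Step 12: ref 4 → HIT, frames=[1,7,4,5]
Step 13: ref 1 → HIT, frames=[1,7,4,5]
Step 14: ref 4 → HIT, frames=[1,7,4,5]
Step 15: ref 1 → HIT, frames=[1,7,4,5]
Total faults: 6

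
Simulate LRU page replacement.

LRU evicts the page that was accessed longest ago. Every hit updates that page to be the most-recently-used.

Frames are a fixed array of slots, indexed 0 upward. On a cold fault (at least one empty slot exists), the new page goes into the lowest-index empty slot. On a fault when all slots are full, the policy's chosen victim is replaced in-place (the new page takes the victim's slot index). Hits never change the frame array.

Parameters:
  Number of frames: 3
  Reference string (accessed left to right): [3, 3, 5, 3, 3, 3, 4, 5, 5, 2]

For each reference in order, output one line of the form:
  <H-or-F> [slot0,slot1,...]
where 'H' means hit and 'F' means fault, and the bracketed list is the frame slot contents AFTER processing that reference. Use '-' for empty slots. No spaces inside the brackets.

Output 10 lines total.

F [3,-,-]
H [3,-,-]
F [3,5,-]
H [3,5,-]
H [3,5,-]
H [3,5,-]
F [3,5,4]
H [3,5,4]
H [3,5,4]
F [2,5,4]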